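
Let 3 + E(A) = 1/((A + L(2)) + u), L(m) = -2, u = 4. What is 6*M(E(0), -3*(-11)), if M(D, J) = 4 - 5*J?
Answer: -966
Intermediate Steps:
E(A) = -3 + 1/(2 + A) (E(A) = -3 + 1/((A - 2) + 4) = -3 + 1/((-2 + A) + 4) = -3 + 1/(2 + A))
6*M(E(0), -3*(-11)) = 6*(4 - (-15)*(-11)) = 6*(4 - 5*33) = 6*(4 - 165) = 6*(-161) = -966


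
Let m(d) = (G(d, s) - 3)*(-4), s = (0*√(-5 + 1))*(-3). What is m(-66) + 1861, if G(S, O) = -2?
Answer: 1881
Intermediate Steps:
s = 0 (s = (0*√(-4))*(-3) = (0*(2*I))*(-3) = 0*(-3) = 0)
m(d) = 20 (m(d) = (-2 - 3)*(-4) = -5*(-4) = 20)
m(-66) + 1861 = 20 + 1861 = 1881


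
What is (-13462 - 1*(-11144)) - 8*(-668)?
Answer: 3026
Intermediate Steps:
(-13462 - 1*(-11144)) - 8*(-668) = (-13462 + 11144) + 5344 = -2318 + 5344 = 3026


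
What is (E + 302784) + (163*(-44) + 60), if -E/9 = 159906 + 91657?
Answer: -1968395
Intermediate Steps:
E = -2264067 (E = -9*(159906 + 91657) = -9*251563 = -2264067)
(E + 302784) + (163*(-44) + 60) = (-2264067 + 302784) + (163*(-44) + 60) = -1961283 + (-7172 + 60) = -1961283 - 7112 = -1968395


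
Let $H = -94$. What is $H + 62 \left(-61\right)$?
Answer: $-3876$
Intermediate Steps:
$H + 62 \left(-61\right) = -94 + 62 \left(-61\right) = -94 - 3782 = -3876$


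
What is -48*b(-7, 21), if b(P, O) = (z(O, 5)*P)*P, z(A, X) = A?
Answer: -49392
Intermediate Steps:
b(P, O) = O*P² (b(P, O) = (O*P)*P = O*P²)
-48*b(-7, 21) = -1008*(-7)² = -1008*49 = -48*1029 = -49392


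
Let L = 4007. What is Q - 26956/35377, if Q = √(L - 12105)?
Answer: -26956/35377 + I*√8098 ≈ -0.76196 + 89.989*I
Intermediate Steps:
Q = I*√8098 (Q = √(4007 - 12105) = √(-8098) = I*√8098 ≈ 89.989*I)
Q - 26956/35377 = I*√8098 - 26956/35377 = -26956/35377 + I*√8098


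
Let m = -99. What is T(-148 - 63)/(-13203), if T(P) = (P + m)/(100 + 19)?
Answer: 310/1571157 ≈ 0.00019731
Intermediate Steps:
T(P) = -99/119 + P/119 (T(P) = (P - 99)/(100 + 19) = (-99 + P)/119 = (-99 + P)*(1/119) = -99/119 + P/119)
T(-148 - 63)/(-13203) = (-99/119 + (-148 - 63)/119)/(-13203) = (-99/119 + (1/119)*(-211))*(-1/13203) = (-99/119 - 211/119)*(-1/13203) = -310/119*(-1/13203) = 310/1571157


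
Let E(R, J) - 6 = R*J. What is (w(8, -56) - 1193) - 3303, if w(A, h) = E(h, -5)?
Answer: -4210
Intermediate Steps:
E(R, J) = 6 + J*R (E(R, J) = 6 + R*J = 6 + J*R)
w(A, h) = 6 - 5*h
(w(8, -56) - 1193) - 3303 = ((6 - 5*(-56)) - 1193) - 3303 = ((6 + 280) - 1193) - 3303 = (286 - 1193) - 3303 = -907 - 3303 = -4210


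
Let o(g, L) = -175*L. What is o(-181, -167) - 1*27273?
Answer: 1952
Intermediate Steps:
o(g, L) = -175*L
o(-181, -167) - 1*27273 = -175*(-167) - 1*27273 = 29225 - 27273 = 1952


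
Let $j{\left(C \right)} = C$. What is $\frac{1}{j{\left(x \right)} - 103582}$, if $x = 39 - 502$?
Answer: $- \frac{1}{104045} \approx -9.6112 \cdot 10^{-6}$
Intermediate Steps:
$x = -463$ ($x = 39 - 502 = -463$)
$\frac{1}{j{\left(x \right)} - 103582} = \frac{1}{-463 - 103582} = \frac{1}{-104045} = - \frac{1}{104045}$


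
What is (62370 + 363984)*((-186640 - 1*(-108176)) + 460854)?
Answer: 163033506060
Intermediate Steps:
(62370 + 363984)*((-186640 - 1*(-108176)) + 460854) = 426354*((-186640 + 108176) + 460854) = 426354*(-78464 + 460854) = 426354*382390 = 163033506060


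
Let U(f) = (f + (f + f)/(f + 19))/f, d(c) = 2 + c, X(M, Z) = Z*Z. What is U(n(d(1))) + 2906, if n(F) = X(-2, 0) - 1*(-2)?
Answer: 61049/21 ≈ 2907.1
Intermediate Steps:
X(M, Z) = Z²
n(F) = 2 (n(F) = 0² - 1*(-2) = 0 + 2 = 2)
U(f) = (f + 2*f/(19 + f))/f (U(f) = (f + (2*f)/(19 + f))/f = (f + 2*f/(19 + f))/f)
U(n(d(1))) + 2906 = (21 + 2)/(19 + 2) + 2906 = 23/21 + 2906 = 61049/21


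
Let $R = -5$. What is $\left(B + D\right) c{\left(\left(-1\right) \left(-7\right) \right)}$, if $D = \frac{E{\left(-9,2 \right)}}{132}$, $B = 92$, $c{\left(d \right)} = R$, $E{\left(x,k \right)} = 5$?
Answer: $- \frac{60745}{132} \approx -460.19$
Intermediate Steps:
$c{\left(d \right)} = -5$
$D = \frac{5}{132} \approx 0.037879$
$\left(B + D\right) c{\left(\left(-1\right) \left(-7\right) \right)} = \left(92 + \frac{5}{132}\right) \left(-5\right) = \frac{12149}{132} \left(-5\right) = - \frac{60745}{132}$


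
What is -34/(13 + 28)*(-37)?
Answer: 1258/41 ≈ 30.683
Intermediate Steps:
-34/(13 + 28)*(-37) = -34/41*(-37) = 1258/41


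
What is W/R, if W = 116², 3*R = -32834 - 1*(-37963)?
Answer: 40368/5129 ≈ 7.8705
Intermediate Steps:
R = 5129/3 (R = (-32834 - 1*(-37963))/3 = (-32834 + 37963)/3 = (⅓)*5129 = 5129/3 ≈ 1709.7)
W = 13456
W/R = 13456/(5129/3) = 13456*(3/5129) = 40368/5129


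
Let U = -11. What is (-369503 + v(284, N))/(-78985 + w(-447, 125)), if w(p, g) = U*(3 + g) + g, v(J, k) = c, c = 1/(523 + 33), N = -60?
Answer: 205443667/44629008 ≈ 4.6034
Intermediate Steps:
c = 1/556 ≈ 0.0017986
v(J, k) = 1/556
w(p, g) = -33 - 10*g (w(p, g) = -11*(3 + g) + g = (-33 - 11*g) + g = -33 - 10*g)
(-369503 + v(284, N))/(-78985 + w(-447, 125)) = (-369503 + 1/556)/(-78985 + (-33 - 10*125)) = -205443667/(556*(-78985 + (-33 - 1250))) = -205443667/(556*(-78985 - 1283)) = -205443667/556/(-80268) = -205443667/556*(-1/80268) = 205443667/44629008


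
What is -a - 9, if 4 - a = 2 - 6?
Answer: -17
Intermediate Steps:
a = 8 (a = 4 - (2 - 6) = 4 - 1*(-4) = 4 + 4 = 8)
-a - 9 = -1*8 - 9 = -8 - 9 = -17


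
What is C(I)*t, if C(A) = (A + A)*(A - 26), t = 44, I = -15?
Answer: 54120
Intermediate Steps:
C(A) = 2*A*(-26 + A) (C(A) = (2*A)*(-26 + A) = 2*A*(-26 + A))
C(I)*t = (2*(-15)*(-26 - 15))*44 = (2*(-15)*(-41))*44 = 1230*44 = 54120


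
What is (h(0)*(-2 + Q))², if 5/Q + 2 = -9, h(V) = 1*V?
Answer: 0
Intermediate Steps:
h(V) = V
Q = -5/11 (Q = 5/(-2 - 9) = 5/(-11) = 5*(-1/11) = -5/11 ≈ -0.45455)
(h(0)*(-2 + Q))² = (0*(-2 - 5/11))² = (0*(-27/11))² = 0² = 0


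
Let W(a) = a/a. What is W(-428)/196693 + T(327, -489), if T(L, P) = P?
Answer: -96182876/196693 ≈ -489.00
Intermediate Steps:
W(a) = 1
W(-428)/196693 + T(327, -489) = 1/196693 - 489 = -96182876/196693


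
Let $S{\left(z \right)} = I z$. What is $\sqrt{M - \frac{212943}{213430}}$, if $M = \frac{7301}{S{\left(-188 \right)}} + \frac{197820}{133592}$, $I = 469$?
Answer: $\frac{\sqrt{50416646122989431520840185}}{11223248777930} \approx 0.63266$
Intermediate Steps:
$S{\left(z \right)} = 469 z$
$M = \frac{294050533}{210340604}$ ($M = \frac{7301}{469 \left(-188\right)} + \frac{197820}{133592} = \frac{7301}{-88172} + 197820 \cdot \frac{1}{133592} = 7301 \left(- \frac{1}{88172}\right) + \frac{49455}{33398} = - \frac{1043}{12596} + \frac{49455}{33398} = \frac{294050533}{210340604} \approx 1.398$)
$\sqrt{M - \frac{212943}{213430}} = \sqrt{\frac{294050533}{210340604} - \frac{212943}{213430}} = \sqrt{\frac{8984323010309}{22446497555860}} = \frac{\sqrt{50416646122989431520840185}}{11223248777930}$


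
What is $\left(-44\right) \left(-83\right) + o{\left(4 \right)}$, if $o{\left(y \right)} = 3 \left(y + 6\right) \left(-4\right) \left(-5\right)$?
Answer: $4252$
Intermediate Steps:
$o{\left(y \right)} = 360 + 60 y$ ($o{\left(y \right)} = 3 \left(6 + y\right) \left(-4\right) \left(-5\right) = 3 \left(-24 - 4 y\right) \left(-5\right) = \left(-72 - 12 y\right) \left(-5\right) = 360 + 60 y$)
$\left(-44\right) \left(-83\right) + o{\left(4 \right)} = \left(-44\right) \left(-83\right) + \left(360 + 60 \cdot 4\right) = 3652 + \left(360 + 240\right) = 3652 + 600 = 4252$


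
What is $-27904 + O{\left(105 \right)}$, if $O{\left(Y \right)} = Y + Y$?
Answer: $-27694$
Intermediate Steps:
$O{\left(Y \right)} = 2 Y$
$-27904 + O{\left(105 \right)} = -27904 + 2 \cdot 105 = -27904 + 210 = -27694$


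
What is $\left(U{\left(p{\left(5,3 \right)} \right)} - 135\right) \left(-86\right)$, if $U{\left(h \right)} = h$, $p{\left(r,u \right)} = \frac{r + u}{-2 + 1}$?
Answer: $12298$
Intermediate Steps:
$p{\left(r,u \right)} = - r - u$ ($p{\left(r,u \right)} = \frac{r + u}{-1} = \left(r + u\right) \left(-1\right) = - r - u$)
$\left(U{\left(p{\left(5,3 \right)} \right)} - 135\right) \left(-86\right) = \left(\left(\left(-1\right) 5 - 3\right) - 135\right) \left(-86\right) = \left(\left(-5 - 3\right) - 135\right) \left(-86\right) = \left(-8 - 135\right) \left(-86\right) = \left(-143\right) \left(-86\right) = 12298$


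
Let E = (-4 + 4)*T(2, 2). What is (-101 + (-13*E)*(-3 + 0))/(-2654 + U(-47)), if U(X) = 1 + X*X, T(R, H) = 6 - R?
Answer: 101/444 ≈ 0.22748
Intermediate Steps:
E = 0 (E = (-4 + 4)*(6 - 1*2) = 0*(6 - 2) = 0*4 = 0)
U(X) = 1 + X²
(-101 + (-13*E)*(-3 + 0))/(-2654 + U(-47)) = (-101 + (-13*0)*(-3 + 0))/(-2654 + (1 + (-47)²)) = (-101 + 0*(-3))/(-2654 + (1 + 2209)) = (-101 + 0)/(-2654 + 2210) = -101/(-444) = -101*(-1/444) = 101/444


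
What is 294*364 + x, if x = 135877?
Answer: 242893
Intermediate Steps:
294*364 + x = 294*364 + 135877 = 107016 + 135877 = 242893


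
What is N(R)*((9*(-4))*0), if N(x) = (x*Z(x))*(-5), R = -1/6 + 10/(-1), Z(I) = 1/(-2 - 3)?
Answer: 0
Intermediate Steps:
Z(I) = -⅕ (Z(I) = 1/(-5) = -⅕)
R = -61/6 (R = -1*⅙ + 10*(-1) = -⅙ - 10 = -61/6 ≈ -10.167)
N(x) = x (N(x) = (x*(-⅕))*(-5) = -x/5*(-5) = x)
N(R)*((9*(-4))*0) = -61*9*(-4)*0/6 = -(-366)*0 = -61/6*0 = 0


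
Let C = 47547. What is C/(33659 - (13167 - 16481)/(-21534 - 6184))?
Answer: 73217097/51830936 ≈ 1.4126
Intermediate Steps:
C/(33659 - (13167 - 16481)/(-21534 - 6184)) = 47547/(33659 - (13167 - 16481)/(-21534 - 6184)) = 47547/(33659 - (-3314)/(-27718)) = 47547/(33659 - (-3314)*(-1)/27718) = 47547/(33659 - 1*1657/13859) = 47547/(33659 - 1657/13859) = 47547/(466478424/13859) = 47547*(13859/466478424) = 73217097/51830936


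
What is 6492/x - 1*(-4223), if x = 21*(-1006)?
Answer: 14868101/3521 ≈ 4222.7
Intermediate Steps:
x = -21126
6492/x - 1*(-4223) = 6492/(-21126) - 1*(-4223) = 6492*(-1/21126) + 4223 = -1082/3521 + 4223 = 14868101/3521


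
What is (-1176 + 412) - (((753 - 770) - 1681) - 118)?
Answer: 1052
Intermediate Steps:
(-1176 + 412) - (((753 - 770) - 1681) - 118) = -764 - ((-17 - 1681) - 118) = -764 - (-1698 - 118) = -764 - 1*(-1816) = -764 + 1816 = 1052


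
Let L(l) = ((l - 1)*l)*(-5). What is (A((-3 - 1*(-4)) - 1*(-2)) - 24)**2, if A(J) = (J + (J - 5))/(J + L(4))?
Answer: 1874161/3249 ≈ 576.84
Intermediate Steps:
L(l) = -5*l*(-1 + l) (L(l) = ((-1 + l)*l)*(-5) = (l*(-1 + l))*(-5) = -5*l*(-1 + l))
A(J) = (-5 + 2*J)/(-60 + J) (A(J) = (J + (J - 5))/(J + 5*4*(1 - 1*4)) = (J + (-5 + J))/(J + 5*4*(1 - 4)) = (-5 + 2*J)/(J + 5*4*(-3)) = (-5 + 2*J)/(J - 60) = (-5 + 2*J)/(-60 + J))
(A((-3 - 1*(-4)) - 1*(-2)) - 24)**2 = ((-5 + 2*((-3 - 1*(-4)) - 1*(-2)))/(-60 + ((-3 - 1*(-4)) - 1*(-2))) - 24)**2 = ((-5 + 2*((-3 + 4) + 2))/(-60 + ((-3 + 4) + 2)) - 24)**2 = ((-5 + 2*(1 + 2))/(-60 + (1 + 2)) - 24)**2 = ((-5 + 2*3)/(-60 + 3) - 24)**2 = ((-5 + 6)/(-57) - 24)**2 = (-1/57*1 - 24)**2 = (-1/57 - 24)**2 = (-1369/57)**2 = 1874161/3249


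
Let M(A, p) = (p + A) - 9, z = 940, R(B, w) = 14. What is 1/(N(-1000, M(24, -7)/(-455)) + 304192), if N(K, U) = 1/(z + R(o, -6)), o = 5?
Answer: 954/290199169 ≈ 3.2874e-6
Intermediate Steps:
M(A, p) = -9 + A + p (M(A, p) = (A + p) - 9 = -9 + A + p)
N(K, U) = 1/954 (N(K, U) = 1/(940 + 14) = 1/954)
1/(N(-1000, M(24, -7)/(-455)) + 304192) = 1/(1/954 + 304192) = 1/(290199169/954) = 954/290199169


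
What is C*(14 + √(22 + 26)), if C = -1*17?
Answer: -238 - 68*√3 ≈ -355.78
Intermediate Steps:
C = -17
C*(14 + √(22 + 26)) = -17*(14 + √(22 + 26)) = -17*(14 + √48) = -17*(14 + 4*√3) = -238 - 68*√3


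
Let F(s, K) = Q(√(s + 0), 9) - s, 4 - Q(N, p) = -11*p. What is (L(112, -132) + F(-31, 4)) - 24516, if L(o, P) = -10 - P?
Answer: -24260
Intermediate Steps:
Q(N, p) = 4 + 11*p (Q(N, p) = 4 - (-11)*p = 4 + 11*p)
F(s, K) = 103 - s (F(s, K) = (4 + 11*9) - s = (4 + 99) - s = 103 - s)
(L(112, -132) + F(-31, 4)) - 24516 = ((-10 - 1*(-132)) + (103 - 1*(-31))) - 24516 = ((-10 + 132) + (103 + 31)) - 24516 = (122 + 134) - 24516 = 256 - 24516 = -24260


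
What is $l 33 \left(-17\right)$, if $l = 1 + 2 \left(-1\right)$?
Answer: $561$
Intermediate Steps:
$l = -1$ ($l = 1 - 2 = -1$)
$l 33 \left(-17\right) = \left(-1\right) 33 \left(-17\right) = \left(-33\right) \left(-17\right) = 561$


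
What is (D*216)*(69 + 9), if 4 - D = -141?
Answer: 2442960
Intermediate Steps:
D = 145 (D = 4 - 1*(-141) = 4 + 141 = 145)
(D*216)*(69 + 9) = (145*216)*(69 + 9) = 31320*78 = 2442960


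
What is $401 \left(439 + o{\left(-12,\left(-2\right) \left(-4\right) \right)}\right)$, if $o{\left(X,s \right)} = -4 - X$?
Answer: $179247$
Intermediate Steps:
$401 \left(439 + o{\left(-12,\left(-2\right) \left(-4\right) \right)}\right) = 401 \left(439 - -8\right) = 401 \left(439 + \left(-4 + 12\right)\right) = 401 \left(439 + 8\right) = 401 \cdot 447 = 179247$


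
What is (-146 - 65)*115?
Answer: -24265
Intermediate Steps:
(-146 - 65)*115 = -211*115 = -24265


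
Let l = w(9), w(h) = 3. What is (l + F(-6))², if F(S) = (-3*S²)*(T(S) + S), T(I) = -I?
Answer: 9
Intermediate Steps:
l = 3
F(S) = 0 (F(S) = (-3*S²)*(-S + S) = -3*S²*0 = 0)
(l + F(-6))² = (3 + 0)² = 3² = 9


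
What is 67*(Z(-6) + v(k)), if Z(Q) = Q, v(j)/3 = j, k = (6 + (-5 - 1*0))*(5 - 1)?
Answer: 402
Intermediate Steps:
k = 4 (k = (6 + (-5 + 0))*4 = (6 - 5)*4 = 1*4 = 4)
v(j) = 3*j
67*(Z(-6) + v(k)) = 67*(-6 + 3*4) = 67*(-6 + 12) = 67*6 = 402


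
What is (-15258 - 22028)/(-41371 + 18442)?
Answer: 37286/22929 ≈ 1.6262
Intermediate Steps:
(-15258 - 22028)/(-41371 + 18442) = -37286/(-22929) = -37286*(-1/22929) = 37286/22929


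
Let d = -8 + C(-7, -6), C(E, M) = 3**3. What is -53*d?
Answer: -1007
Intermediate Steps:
C(E, M) = 27
d = 19 (d = -8 + 27 = 19)
-53*d = -53*19 = -1007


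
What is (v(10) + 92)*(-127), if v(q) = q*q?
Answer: -24384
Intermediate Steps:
v(q) = q²
(v(10) + 92)*(-127) = (10² + 92)*(-127) = (100 + 92)*(-127) = 192*(-127) = -24384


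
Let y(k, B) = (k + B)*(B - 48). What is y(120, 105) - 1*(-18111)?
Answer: 30936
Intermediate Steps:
y(k, B) = (-48 + B)*(B + k) (y(k, B) = (B + k)*(-48 + B) = (-48 + B)*(B + k))
y(120, 105) - 1*(-18111) = (105**2 - 48*105 - 48*120 + 105*120) - 1*(-18111) = (11025 - 5040 - 5760 + 12600) + 18111 = 12825 + 18111 = 30936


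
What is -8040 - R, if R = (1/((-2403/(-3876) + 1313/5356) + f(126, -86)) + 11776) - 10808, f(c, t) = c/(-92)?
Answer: -3476313805/385999 ≈ -9006.0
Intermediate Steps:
f(c, t) = -c/92 (f(c, t) = c*(-1/92) = -c/92)
R = 372881845/385999 (R = (1/((-2403/(-3876) + 1313/5356) - 1/92*126) + 11776) - 10808 = (1/((-2403*(-1/3876) + 1313*(1/5356)) - 63/46) + 11776) - 10808 = (1/((801/1292 + 101/412) - 63/46) + 11776) - 10808 = (1/(57563/66538 - 63/46) + 11776) - 10808 = (1/(-385999/765187) + 11776) - 10808 = (-765187/385999 + 11776) - 10808 = 4544759037/385999 - 10808 = 372881845/385999 ≈ 966.02)
-8040 - R = -8040 - 1*372881845/385999 = -8040 - 372881845/385999 = -3476313805/385999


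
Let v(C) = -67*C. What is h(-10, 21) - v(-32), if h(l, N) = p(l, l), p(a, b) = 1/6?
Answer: -12863/6 ≈ -2143.8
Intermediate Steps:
p(a, b) = ⅙
h(l, N) = ⅙
h(-10, 21) - v(-32) = ⅙ - (-67)*(-32) = ⅙ - 1*2144 = ⅙ - 2144 = -12863/6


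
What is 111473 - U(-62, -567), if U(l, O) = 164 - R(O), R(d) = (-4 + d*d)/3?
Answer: 655412/3 ≈ 2.1847e+5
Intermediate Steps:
R(d) = -4/3 + d²/3 (R(d) = (-4 + d²)*(⅓) = -4/3 + d²/3)
U(l, O) = 496/3 - O²/3 (U(l, O) = 164 - (-4/3 + O²/3) = 164 + (4/3 - O²/3) = 496/3 - O²/3)
111473 - U(-62, -567) = 111473 - (496/3 - ⅓*(-567)²) = 111473 - (496/3 - ⅓*321489) = 111473 - (496/3 - 107163) = 111473 - 1*(-320993/3) = 111473 + 320993/3 = 655412/3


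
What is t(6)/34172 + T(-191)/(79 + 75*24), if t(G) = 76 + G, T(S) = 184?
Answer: 3220863/32104594 ≈ 0.10032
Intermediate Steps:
t(6)/34172 + T(-191)/(79 + 75*24) = (76 + 6)/34172 + 184/(79 + 75*24) = 82*(1/34172) + 184/(79 + 1800) = 41/17086 + 184/1879 = 3220863/32104594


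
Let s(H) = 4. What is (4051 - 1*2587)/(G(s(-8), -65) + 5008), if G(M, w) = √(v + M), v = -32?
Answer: 1832928/6270023 - 732*I*√7/6270023 ≈ 0.29233 - 0.00030888*I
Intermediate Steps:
G(M, w) = √(-32 + M)
(4051 - 1*2587)/(G(s(-8), -65) + 5008) = (4051 - 1*2587)/(√(-32 + 4) + 5008) = (4051 - 2587)/(√(-28) + 5008) = 1464/(2*I*√7 + 5008) = 1464/(5008 + 2*I*√7)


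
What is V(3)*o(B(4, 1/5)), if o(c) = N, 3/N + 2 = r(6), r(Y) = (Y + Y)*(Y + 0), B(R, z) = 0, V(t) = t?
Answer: 9/70 ≈ 0.12857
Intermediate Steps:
r(Y) = 2*Y**2 (r(Y) = (2*Y)*Y = 2*Y**2)
N = 3/70 (N = 3/(-2 + 2*6**2) = 3/(-2 + 2*36) = 3/(-2 + 72) = 3/70 ≈ 0.042857)
o(c) = 3/70
V(3)*o(B(4, 1/5)) = 3*(3/70) = 9/70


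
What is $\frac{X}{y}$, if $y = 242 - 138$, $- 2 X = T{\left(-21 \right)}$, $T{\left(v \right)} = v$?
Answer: $\frac{21}{208} \approx 0.10096$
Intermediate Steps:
$X = \frac{21}{2}$ ($X = \left(- \frac{1}{2}\right) \left(-21\right) = \frac{21}{2} \approx 10.5$)
$y = 104$
$\frac{X}{y} = \frac{21}{2 \cdot 104} = \frac{21}{2} \cdot \frac{1}{104} = \frac{21}{208}$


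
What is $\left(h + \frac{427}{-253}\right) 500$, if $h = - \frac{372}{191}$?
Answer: $- \frac{87836500}{48323} \approx -1817.7$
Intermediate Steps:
$h = - \frac{372}{191}$ ($h = \left(-372\right) \frac{1}{191} = - \frac{372}{191} \approx -1.9476$)
$\left(h + \frac{427}{-253}\right) 500 = \left(- \frac{372}{191} + \frac{427}{-253}\right) 500 = \left(- \frac{372}{191} + 427 \left(- \frac{1}{253}\right)\right) 500 = \left(- \frac{372}{191} - \frac{427}{253}\right) 500 = \left(- \frac{175673}{48323}\right) 500 = - \frac{87836500}{48323}$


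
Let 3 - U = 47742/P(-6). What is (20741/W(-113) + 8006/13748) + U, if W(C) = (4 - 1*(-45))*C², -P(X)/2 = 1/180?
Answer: 377146340524971/87774106 ≈ 4.2968e+6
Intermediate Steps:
P(X) = -1/90 (P(X) = -2/180 = -2*1/180 = -1/90)
W(C) = 49*C² (W(C) = (4 + 45)*C² = 49*C²)
U = 4296783 (U = 3 - 47742/(-1/90) = 3 - 47742*(-90) = 3 - 1*(-4296780) = 3 + 4296780 = 4296783)
(20741/W(-113) + 8006/13748) + U = (20741/((49*(-113)²)) + 8006/13748) + 4296783 = (20741/((49*12769)) + 8006*(1/13748)) + 4296783 = (20741/625681 + 4003/6874) + 4296783 = (20741*(1/625681) + 4003/6874) + 4296783 = (2963/89383 + 4003/6874) + 4296783 = 54023973/87774106 + 4296783 = 377146340524971/87774106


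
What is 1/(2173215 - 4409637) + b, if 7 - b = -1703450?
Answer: 3809648710853/2236422 ≈ 1.7035e+6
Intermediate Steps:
b = 1703457 (b = 7 - 1*(-1703450) = 7 + 1703450 = 1703457)
1/(2173215 - 4409637) + b = 1/(2173215 - 4409637) + 1703457 = 1/(-2236422) + 1703457 = -1/2236422 + 1703457 = 3809648710853/2236422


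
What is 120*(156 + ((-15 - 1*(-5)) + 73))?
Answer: 26280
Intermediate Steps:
120*(156 + ((-15 - 1*(-5)) + 73)) = 120*(156 + ((-15 + 5) + 73)) = 120*(156 + (-10 + 73)) = 120*(156 + 63) = 120*219 = 26280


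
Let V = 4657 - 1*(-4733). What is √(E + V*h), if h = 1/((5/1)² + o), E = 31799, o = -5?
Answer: √129074/2 ≈ 179.63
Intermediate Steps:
h = 1/20 (h = 1/((5/1)² - 5) = 1/((5*1)² - 5) = 1/(5² - 5) = 1/(25 - 5) = 1/20 ≈ 0.050000)
V = 9390 (V = 4657 + 4733 = 9390)
√(E + V*h) = √(31799 + 9390*(1/20)) = √(31799 + 939/2) = √(64537/2) = √129074/2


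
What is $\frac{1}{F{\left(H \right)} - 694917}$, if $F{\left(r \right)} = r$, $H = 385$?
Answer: $- \frac{1}{694532} \approx -1.4398 \cdot 10^{-6}$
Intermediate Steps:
$\frac{1}{F{\left(H \right)} - 694917} = \frac{1}{385 - 694917} = \frac{1}{-694532} = - \frac{1}{694532}$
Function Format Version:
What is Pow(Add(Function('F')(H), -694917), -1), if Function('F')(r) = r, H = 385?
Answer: Rational(-1, 694532) ≈ -1.4398e-6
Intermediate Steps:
Pow(Add(Function('F')(H), -694917), -1) = Pow(Add(385, -694917), -1) = Pow(-694532, -1) = Rational(-1, 694532)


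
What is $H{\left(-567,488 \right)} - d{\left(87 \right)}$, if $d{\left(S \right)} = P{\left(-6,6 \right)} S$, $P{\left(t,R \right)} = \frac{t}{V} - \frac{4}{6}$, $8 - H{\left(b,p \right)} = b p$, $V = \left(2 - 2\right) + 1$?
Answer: $277284$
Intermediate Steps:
$V = 1$ ($V = 0 + 1 = 1$)
$H{\left(b,p \right)} = 8 - b p$
$P{\left(t,R \right)} = - \frac{2}{3} + t$ ($P{\left(t,R \right)} = \frac{t}{1} - \frac{4}{6} = t 1 - \frac{2}{3} = t - \frac{2}{3} = - \frac{2}{3} + t$)
$d{\left(S \right)} = - \frac{20 S}{3}$ ($d{\left(S \right)} = \left(- \frac{2}{3} - 6\right) S = - \frac{20 S}{3}$)
$H{\left(-567,488 \right)} - d{\left(87 \right)} = \left(8 - \left(-567\right) 488\right) - \left(- \frac{20}{3}\right) 87 = \left(8 + 276696\right) - -580 = 276704 + 580 = 277284$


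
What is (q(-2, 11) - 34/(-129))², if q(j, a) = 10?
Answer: 1752976/16641 ≈ 105.34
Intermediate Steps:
(q(-2, 11) - 34/(-129))² = (10 - 34/(-129))² = (10 - 34*(-1/129))² = (10 + 34/129)² = (1324/129)² = 1752976/16641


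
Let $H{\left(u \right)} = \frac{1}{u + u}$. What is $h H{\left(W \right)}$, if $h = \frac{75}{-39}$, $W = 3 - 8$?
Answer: $\frac{5}{26} \approx 0.19231$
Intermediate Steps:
$W = -5$ ($W = 3 - 8 = -5$)
$h = - \frac{25}{13}$ ($h = 75 \left(- \frac{1}{39}\right) = - \frac{25}{13} \approx -1.9231$)
$H{\left(u \right)} = \frac{1}{2 u}$
$h H{\left(W \right)} = - \frac{25 \frac{1}{2 \left(-5\right)}}{13} = - \frac{25 \cdot \frac{1}{2} \left(- \frac{1}{5}\right)}{13} = \left(- \frac{25}{13}\right) \left(- \frac{1}{10}\right) = \frac{5}{26}$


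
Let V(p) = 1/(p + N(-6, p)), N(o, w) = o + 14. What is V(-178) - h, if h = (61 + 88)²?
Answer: -3774171/170 ≈ -22201.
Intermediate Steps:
N(o, w) = 14 + o
V(p) = 1/(8 + p) (V(p) = 1/(p + (14 - 6)) = 1/(p + 8) = 1/(8 + p))
h = 22201 (h = 149² = 22201)
V(-178) - h = 1/(8 - 178) - 1*22201 = 1/(-170) - 22201 = -1/170 - 22201 = -3774171/170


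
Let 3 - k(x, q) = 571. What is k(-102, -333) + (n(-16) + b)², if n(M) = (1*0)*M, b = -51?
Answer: 2033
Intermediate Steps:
n(M) = 0 (n(M) = 0*M = 0)
k(x, q) = -568 (k(x, q) = 3 - 1*571 = 3 - 571 = -568)
k(-102, -333) + (n(-16) + b)² = -568 + (0 - 51)² = -568 + (-51)² = -568 + 2601 = 2033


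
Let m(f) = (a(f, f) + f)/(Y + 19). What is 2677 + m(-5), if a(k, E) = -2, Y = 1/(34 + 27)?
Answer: 3104893/1160 ≈ 2676.6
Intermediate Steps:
Y = 1/61 ≈ 0.016393
m(f) = -61/580 + 61*f/1160 (m(f) = (-2 + f)/(1/61 + 19) = (-2 + f)/(1160/61) = (-2 + f)*(61/1160) = -61/580 + 61*f/1160)
2677 + m(-5) = 2677 + (-61/580 + (61/1160)*(-5)) = 2677 + (-61/580 - 61/232) = 2677 - 427/1160 = 3104893/1160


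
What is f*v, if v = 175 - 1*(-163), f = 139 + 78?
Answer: 73346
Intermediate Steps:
f = 217
v = 338 (v = 175 + 163 = 338)
f*v = 217*338 = 73346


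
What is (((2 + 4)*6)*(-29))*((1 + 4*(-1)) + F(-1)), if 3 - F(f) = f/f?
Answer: 1044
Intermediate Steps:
F(f) = 2 (F(f) = 3 - f/f = 3 - 1*1 = 3 - 1 = 2)
(((2 + 4)*6)*(-29))*((1 + 4*(-1)) + F(-1)) = (((2 + 4)*6)*(-29))*((1 + 4*(-1)) + 2) = ((6*6)*(-29))*((1 - 4) + 2) = (36*(-29))*(-3 + 2) = -1044*(-1) = 1044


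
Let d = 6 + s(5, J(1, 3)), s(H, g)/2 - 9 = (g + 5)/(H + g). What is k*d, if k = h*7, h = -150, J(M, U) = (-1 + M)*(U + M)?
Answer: -27300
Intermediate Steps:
J(M, U) = (-1 + M)*(M + U)
s(H, g) = 18 + 2*(5 + g)/(H + g) (s(H, g) = 18 + 2*((g + 5)/(H + g)) = 18 + 2*((5 + g)/(H + g)) = 18 + 2*(5 + g)/(H + g))
k = -1050 (k = -150*7 = -1050)
d = 26 (d = 6 + 2*(5 + 9*5 + 10*(1² - 1*1 - 1*3 + 1*3))/(5 + (1² - 1*1 - 1*3 + 1*3)) = 6 + 2*(5 + 45 + 10*(1 - 1 - 3 + 3))/(5 + (1 - 1 - 3 + 3)) = 6 + 2*(5 + 45 + 10*0)/(5 + 0) = 6 + 2*(5 + 45 + 0)/5 = 6 + 2*(⅕)*50 = 6 + 20 = 26)
k*d = -1050*26 = -27300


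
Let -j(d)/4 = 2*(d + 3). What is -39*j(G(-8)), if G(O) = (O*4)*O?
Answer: 80808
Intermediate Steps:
G(O) = 4*O**2 (G(O) = (4*O)*O = 4*O**2)
j(d) = -24 - 8*d (j(d) = -8*(d + 3) = -8*(3 + d) = -4*(6 + 2*d) = -24 - 8*d)
-39*j(G(-8)) = -39*(-24 - 32*(-8)**2) = -39*(-24 - 32*64) = -39*(-24 - 8*256) = -39*(-24 - 2048) = -39*(-2072) = 80808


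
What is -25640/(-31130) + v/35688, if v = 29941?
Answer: 184710365/111096744 ≈ 1.6626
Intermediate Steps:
-25640/(-31130) + v/35688 = -25640/(-31130) + 29941/35688 = -25640*(-1/31130) + 29941*(1/35688) = 2564/3113 + 29941/35688 = 184710365/111096744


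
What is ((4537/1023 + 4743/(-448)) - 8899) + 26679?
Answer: 8145825607/458304 ≈ 17774.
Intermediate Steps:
((4537/1023 + 4743/(-448)) - 8899) + 26679 = ((4537*(1/1023) + 4743*(-1/448)) - 8899) + 26679 = ((4537/1023 - 4743/448) - 8899) + 26679 = (-2819513/458304 - 8899) + 26679 = -4081266809/458304 + 26679 = 8145825607/458304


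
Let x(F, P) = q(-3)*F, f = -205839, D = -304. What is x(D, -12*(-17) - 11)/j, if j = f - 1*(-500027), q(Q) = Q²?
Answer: -684/73547 ≈ -0.0093002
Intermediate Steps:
j = 294188 (j = -205839 - 1*(-500027) = -205839 + 500027 = 294188)
x(F, P) = 9*F (x(F, P) = (-3)²*F = 9*F)
x(D, -12*(-17) - 11)/j = (9*(-304))/294188 = -2736*1/294188 = -684/73547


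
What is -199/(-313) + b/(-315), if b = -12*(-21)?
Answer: -257/1565 ≈ -0.16422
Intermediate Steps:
b = 252
-199/(-313) + b/(-315) = -199/(-313) + 252/(-315) = -199*(-1/313) + 252*(-1/315) = 199/313 - 4/5 = -257/1565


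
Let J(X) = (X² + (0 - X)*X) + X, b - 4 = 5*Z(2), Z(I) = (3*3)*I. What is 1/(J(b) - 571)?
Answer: -1/477 ≈ -0.0020964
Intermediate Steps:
Z(I) = 9*I
b = 94 (b = 4 + 5*(9*2) = 4 + 5*18 = 4 + 90 = 94)
J(X) = X (J(X) = (X² + (-X)*X) + X = (X² - X²) + X = 0 + X = X)
1/(J(b) - 571) = 1/(94 - 571) = 1/(-477) = -1/477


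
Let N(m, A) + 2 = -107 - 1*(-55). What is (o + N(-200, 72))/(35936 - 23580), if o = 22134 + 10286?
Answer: 16183/6178 ≈ 2.6195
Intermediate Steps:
o = 32420
N(m, A) = -54 (N(m, A) = -2 + (-107 - 1*(-55)) = -2 + (-107 + 55) = -2 - 52 = -54)
(o + N(-200, 72))/(35936 - 23580) = (32420 - 54)/(35936 - 23580) = 32366/12356 = 32366*(1/12356) = 16183/6178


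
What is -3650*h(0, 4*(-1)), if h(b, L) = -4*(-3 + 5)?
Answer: 29200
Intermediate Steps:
h(b, L) = -8 (h(b, L) = -4*2 = -8)
-3650*h(0, 4*(-1)) = -3650*(-8) = 29200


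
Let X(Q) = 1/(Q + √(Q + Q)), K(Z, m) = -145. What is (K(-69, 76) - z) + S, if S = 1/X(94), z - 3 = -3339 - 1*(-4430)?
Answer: -1145 + 2*√47 ≈ -1131.3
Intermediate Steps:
z = 1094 (z = 3 + (-3339 - 1*(-4430)) = 3 + (-3339 + 4430) = 3 + 1091 = 1094)
X(Q) = 1/(Q + √2*√Q) (X(Q) = 1/(Q + √(2*Q)) = 1/(Q + √2*√Q))
S = 94 + 2*√47 (S = 1/(1/(94 + √2*√94)) = 1/(1/(94 + 2*√47)) = 94 + 2*√47 ≈ 107.71)
(K(-69, 76) - z) + S = (-145 - 1*1094) + (94 + 2*√47) = (-145 - 1094) + (94 + 2*√47) = -1239 + (94 + 2*√47) = -1145 + 2*√47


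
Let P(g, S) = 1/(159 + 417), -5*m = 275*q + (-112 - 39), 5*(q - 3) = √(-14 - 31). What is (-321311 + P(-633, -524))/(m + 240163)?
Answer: -17628274412225/13168809654912 - 7270808875*I*√5/39506428964736 ≈ -1.3386 - 0.00041153*I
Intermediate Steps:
q = 3 + 3*I*√5/5 (q = 3 + √(-14 - 31)/5 = 3 + √(-45)/5 = 3 + (3*I*√5)/5 = 3 + 3*I*√5/5 ≈ 3.0 + 1.3416*I)
m = -674/5 - 33*I*√5 (m = -(275*(3 + 3*I*√5/5) + (-112 - 39))/5 = -((825 + 165*I*√5) - 151)/5 = -(674 + 165*I*√5)/5 = -674/5 - 33*I*√5 ≈ -134.8 - 73.79*I)
P(g, S) = 1/576
(-321311 + P(-633, -524))/(m + 240163) = (-321311 + 1/576)/((-674/5 - 33*I*√5) + 240163) = -185075135/(576*(1200141/5 - 33*I*√5))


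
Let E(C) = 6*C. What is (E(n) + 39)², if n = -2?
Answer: 729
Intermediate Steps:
(E(n) + 39)² = (6*(-2) + 39)² = (-12 + 39)² = 27² = 729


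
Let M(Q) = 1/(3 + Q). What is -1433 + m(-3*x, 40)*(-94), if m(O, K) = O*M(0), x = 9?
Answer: -587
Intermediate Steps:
m(O, K) = O/3 (m(O, K) = O/(3 + 0) = O/3)
-1433 + m(-3*x, 40)*(-94) = -1433 + ((-3*9)/3)*(-94) = -1433 + ((⅓)*(-27))*(-94) = -1433 - 9*(-94) = -1433 + 846 = -587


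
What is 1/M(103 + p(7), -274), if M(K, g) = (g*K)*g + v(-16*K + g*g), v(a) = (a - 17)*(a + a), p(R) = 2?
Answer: 1/10779333148 ≈ 9.2770e-11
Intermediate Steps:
v(a) = 2*a*(-17 + a) (v(a) = (-17 + a)*(2*a) = 2*a*(-17 + a))
M(K, g) = K*g² + 2*(g² - 16*K)*(-17 + g² - 16*K) (M(K, g) = (g*K)*g + 2*(-16*K + g*g)*(-17 + (-16*K + g*g)) = (K*g)*g + 2*(-16*K + g²)*(-17 + (-16*K + g²)) = K*g² + 2*(g² - 16*K)*(-17 + (g² - 16*K)) = K*g² + 2*(g² - 16*K)*(-17 + g² - 16*K))
1/M(103 + p(7), -274) = 1/((103 + 2)*(-274)² + 2*(-1*(-274)² + 16*(103 + 2))*(17 - 1*(-274)² + 16*(103 + 2))) = 1/(105*75076 + 2*(-1*75076 + 16*105)*(17 - 1*75076 + 16*105)) = 1/(7882980 + 2*(-75076 + 1680)*(17 - 75076 + 1680)) = 1/(7882980 + 2*(-73396)*(-73379)) = 1/(7882980 + 10771450168) = 1/10779333148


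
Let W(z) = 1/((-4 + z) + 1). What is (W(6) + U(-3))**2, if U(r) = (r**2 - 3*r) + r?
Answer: 2116/9 ≈ 235.11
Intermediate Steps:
W(z) = 1/(-3 + z)
U(r) = r**2 - 2*r
(W(6) + U(-3))**2 = (1/(-3 + 6) - 3*(-2 - 3))**2 = (1/3 - 3*(-5))**2 = (1/3 + 15)**2 = (46/3)**2 = 2116/9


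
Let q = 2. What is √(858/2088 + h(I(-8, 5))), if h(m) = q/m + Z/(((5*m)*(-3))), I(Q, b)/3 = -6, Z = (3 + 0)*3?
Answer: √252155/870 ≈ 0.57718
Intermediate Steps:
Z = 9 (Z = 3*3 = 9)
I(Q, b) = -18 (I(Q, b) = 3*(-6) = -18)
h(m) = 7/(5*m) (h(m) = 2/m + 9/(((5*m)*(-3))) = 2/m + 9/((-15*m)) = 2/m + 9*(-1/(15*m)) = 2/m - 3/(5*m) = 7/(5*m))
√(858/2088 + h(I(-8, 5))) = √(858/2088 + (7/5)/(-18)) = √(858*(1/2088) + (7/5)*(-1/18)) = √(143/348 - 7/90) = √(1739/5220) = √252155/870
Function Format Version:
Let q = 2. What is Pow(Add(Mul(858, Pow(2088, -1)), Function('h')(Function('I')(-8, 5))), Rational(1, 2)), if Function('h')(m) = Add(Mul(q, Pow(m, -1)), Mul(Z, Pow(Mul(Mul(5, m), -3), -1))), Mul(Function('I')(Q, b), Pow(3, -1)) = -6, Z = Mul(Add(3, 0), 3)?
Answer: Mul(Rational(1, 870), Pow(252155, Rational(1, 2))) ≈ 0.57718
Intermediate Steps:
Z = 9 (Z = Mul(3, 3) = 9)
Function('I')(Q, b) = -18 (Function('I')(Q, b) = Mul(3, -6) = -18)
Function('h')(m) = Mul(Rational(7, 5), Pow(m, -1)) (Function('h')(m) = Add(Mul(2, Pow(m, -1)), Mul(9, Pow(Mul(Mul(5, m), -3), -1))) = Add(Mul(2, Pow(m, -1)), Mul(9, Pow(Mul(-15, m), -1))) = Add(Mul(2, Pow(m, -1)), Mul(9, Mul(Rational(-1, 15), Pow(m, -1)))) = Add(Mul(2, Pow(m, -1)), Mul(Rational(-3, 5), Pow(m, -1))) = Mul(Rational(7, 5), Pow(m, -1)))
Pow(Add(Mul(858, Pow(2088, -1)), Function('h')(Function('I')(-8, 5))), Rational(1, 2)) = Pow(Add(Mul(858, Pow(2088, -1)), Mul(Rational(7, 5), Pow(-18, -1))), Rational(1, 2)) = Pow(Add(Mul(858, Rational(1, 2088)), Mul(Rational(7, 5), Rational(-1, 18))), Rational(1, 2)) = Pow(Add(Rational(143, 348), Rational(-7, 90)), Rational(1, 2)) = Pow(Rational(1739, 5220), Rational(1, 2)) = Mul(Rational(1, 870), Pow(252155, Rational(1, 2)))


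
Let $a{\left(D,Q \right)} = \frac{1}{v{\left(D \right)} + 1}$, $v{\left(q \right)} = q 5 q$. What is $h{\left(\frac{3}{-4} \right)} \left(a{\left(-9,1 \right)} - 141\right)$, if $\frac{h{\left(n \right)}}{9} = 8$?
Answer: $- \frac{2060820}{203} \approx -10152.0$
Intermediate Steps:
$v{\left(q \right)} = 5 q^{2}$ ($v{\left(q \right)} = 5 q q = 5 q^{2}$)
$h{\left(n \right)} = 72$ ($h{\left(n \right)} = 9 \cdot 8 = 72$)
$a{\left(D,Q \right)} = \frac{1}{1 + 5 D^{2}}$ ($a{\left(D,Q \right)} = \frac{1}{5 D^{2} + 1} = \frac{1}{1 + 5 D^{2}}$)
$h{\left(\frac{3}{-4} \right)} \left(a{\left(-9,1 \right)} - 141\right) = 72 \left(\frac{1}{1 + 5 \left(-9\right)^{2}} - 141\right) = 72 \left(\frac{1}{1 + 5 \cdot 81} - 141\right) = 72 \left(\frac{1}{1 + 405} - 141\right) = 72 \left(\frac{1}{406} - 141\right) = 72 \left(- \frac{57245}{406}\right) = - \frac{2060820}{203}$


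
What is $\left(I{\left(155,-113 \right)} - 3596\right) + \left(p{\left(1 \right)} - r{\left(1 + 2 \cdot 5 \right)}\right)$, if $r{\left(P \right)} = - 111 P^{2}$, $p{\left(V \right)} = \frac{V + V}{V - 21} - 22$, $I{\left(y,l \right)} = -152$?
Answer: $\frac{96609}{10} \approx 9660.9$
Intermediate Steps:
$p{\left(V \right)} = -22 + \frac{2 V}{-21 + V}$ ($p{\left(V \right)} = \frac{2 V}{-21 + V} - 22 = -22 + \frac{2 V}{-21 + V}$)
$\left(I{\left(155,-113 \right)} - 3596\right) + \left(p{\left(1 \right)} - r{\left(1 + 2 \cdot 5 \right)}\right) = \left(-152 - 3596\right) - \left(- 111 \left(1 + 2 \cdot 5\right)^{2} - \frac{2 \left(231 - 10\right)}{-21 + 1}\right) = -3748 - \left(- 111 \left(1 + 10\right)^{2} - \frac{2 \left(231 - 10\right)}{-20}\right) = -3748 + \left(2 \left(- \frac{1}{20}\right) 221 - - 111 \cdot 11^{2}\right) = -3748 - \left(\frac{221}{10} - 13431\right) = -3748 - - \frac{134089}{10} = -3748 + \left(- \frac{221}{10} + 13431\right) = -3748 + \frac{134089}{10} = \frac{96609}{10}$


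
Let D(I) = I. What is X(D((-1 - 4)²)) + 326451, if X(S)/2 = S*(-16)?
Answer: 325651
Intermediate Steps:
X(S) = -32*S (X(S) = 2*(S*(-16)) = 2*(-16*S) = -32*S)
X(D((-1 - 4)²)) + 326451 = -32*(-1 - 4)² + 326451 = -32*(-5)² + 326451 = -32*25 + 326451 = -800 + 326451 = 325651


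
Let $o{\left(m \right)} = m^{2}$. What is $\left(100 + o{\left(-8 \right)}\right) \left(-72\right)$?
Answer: $-11808$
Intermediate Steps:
$\left(100 + o{\left(-8 \right)}\right) \left(-72\right) = \left(100 + \left(-8\right)^{2}\right) \left(-72\right) = \left(100 + 64\right) \left(-72\right) = 164 \left(-72\right) = -11808$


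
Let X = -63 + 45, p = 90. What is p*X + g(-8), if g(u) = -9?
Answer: -1629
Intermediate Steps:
X = -18
p*X + g(-8) = 90*(-18) - 9 = -1620 - 9 = -1629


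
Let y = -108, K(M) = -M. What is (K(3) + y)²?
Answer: 12321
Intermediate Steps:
(K(3) + y)² = (-1*3 - 108)² = (-3 - 108)² = (-111)² = 12321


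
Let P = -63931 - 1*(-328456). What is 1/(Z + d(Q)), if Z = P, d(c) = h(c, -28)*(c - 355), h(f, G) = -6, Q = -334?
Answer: 1/268659 ≈ 3.7222e-6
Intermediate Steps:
d(c) = 2130 - 6*c (d(c) = -6*(c - 355) = -6*(-355 + c) = 2130 - 6*c)
P = 264525 (P = -63931 + 328456 = 264525)
Z = 264525
1/(Z + d(Q)) = 1/(264525 + (2130 - 6*(-334))) = 1/(264525 + (2130 + 2004)) = 1/(264525 + 4134) = 1/268659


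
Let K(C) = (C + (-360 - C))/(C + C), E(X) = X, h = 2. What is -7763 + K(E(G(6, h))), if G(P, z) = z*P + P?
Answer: -7773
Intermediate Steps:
G(P, z) = P + P*z (G(P, z) = P*z + P = P + P*z)
K(C) = -180/C (K(C) = -360*1/(2*C) = -180/C)
-7763 + K(E(G(6, h))) = -7763 - 180*1/(6*(1 + 2)) = -7763 - 180/(6*3) = -7763 - 180/18 = -7763 - 180*1/18 = -7763 - 10 = -7773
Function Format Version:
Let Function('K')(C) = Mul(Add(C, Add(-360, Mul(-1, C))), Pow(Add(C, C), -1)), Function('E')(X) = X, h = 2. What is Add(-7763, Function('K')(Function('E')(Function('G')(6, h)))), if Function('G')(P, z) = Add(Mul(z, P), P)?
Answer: -7773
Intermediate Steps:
Function('G')(P, z) = Add(P, Mul(P, z)) (Function('G')(P, z) = Add(Mul(P, z), P) = Add(P, Mul(P, z)))
Function('K')(C) = Mul(-180, Pow(C, -1)) (Function('K')(C) = Mul(-360, Pow(Mul(2, C), -1)) = Mul(-360, Mul(Rational(1, 2), Pow(C, -1))) = Mul(-180, Pow(C, -1)))
Add(-7763, Function('K')(Function('E')(Function('G')(6, h)))) = Add(-7763, Mul(-180, Pow(Mul(6, Add(1, 2)), -1))) = Add(-7763, Mul(-180, Pow(Mul(6, 3), -1))) = Add(-7763, Mul(-180, Pow(18, -1))) = Add(-7763, Mul(-180, Rational(1, 18))) = Add(-7763, -10) = -7773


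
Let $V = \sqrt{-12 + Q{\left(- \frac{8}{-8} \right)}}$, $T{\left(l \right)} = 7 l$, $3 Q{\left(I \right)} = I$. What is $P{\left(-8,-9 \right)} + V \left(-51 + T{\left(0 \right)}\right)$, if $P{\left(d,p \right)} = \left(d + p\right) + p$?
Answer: $-26 - 17 i \sqrt{105} \approx -26.0 - 174.2 i$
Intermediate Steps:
$Q{\left(I \right)} = \frac{I}{3}$
$P{\left(d,p \right)} = d + 2 p$
$V = \frac{i \sqrt{105}}{3}$ ($V = \sqrt{-12 + \frac{\left(-8\right) \frac{1}{-8}}{3}} = \sqrt{-12 + \frac{\left(-8\right) \left(- \frac{1}{8}\right)}{3}} = \sqrt{-12 + \frac{1}{3} \cdot 1} = \sqrt{-12 + \frac{1}{3}} = \sqrt{- \frac{35}{3}} = \frac{i \sqrt{105}}{3} \approx 3.4156 i$)
$P{\left(-8,-9 \right)} + V \left(-51 + T{\left(0 \right)}\right) = \left(-8 + 2 \left(-9\right)\right) + \frac{i \sqrt{105}}{3} \left(-51 + 7 \cdot 0\right) = \left(-8 - 18\right) + \frac{i \sqrt{105}}{3} \left(-51 + 0\right) = -26 + \frac{i \sqrt{105}}{3} \left(-51\right) = -26 - 17 i \sqrt{105}$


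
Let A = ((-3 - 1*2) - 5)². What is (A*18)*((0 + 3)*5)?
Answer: 27000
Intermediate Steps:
A = 100 (A = ((-3 - 2) - 5)² = (-5 - 5)² = (-10)² = 100)
(A*18)*((0 + 3)*5) = (100*18)*((0 + 3)*5) = 1800*(3*5) = 1800*15 = 27000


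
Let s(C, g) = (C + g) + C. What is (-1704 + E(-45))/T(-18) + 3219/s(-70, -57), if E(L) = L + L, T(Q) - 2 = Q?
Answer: 150957/1576 ≈ 95.785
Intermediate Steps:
T(Q) = 2 + Q
s(C, g) = g + 2*C
E(L) = 2*L
(-1704 + E(-45))/T(-18) + 3219/s(-70, -57) = (-1704 + 2*(-45))/(2 - 18) + 3219/(-57 + 2*(-70)) = (-1704 - 90)/(-16) + 3219/(-57 - 140) = -1794*(-1/16) + 3219/(-197) = 897/8 + 3219*(-1/197) = 897/8 - 3219/197 = 150957/1576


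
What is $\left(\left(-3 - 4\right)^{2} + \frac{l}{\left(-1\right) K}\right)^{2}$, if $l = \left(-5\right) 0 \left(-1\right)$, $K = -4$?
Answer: $2401$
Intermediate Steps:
$l = 0$ ($l = 0 \left(-1\right) = 0$)
$\left(\left(-3 - 4\right)^{2} + \frac{l}{\left(-1\right) K}\right)^{2} = \left(\left(-3 - 4\right)^{2} + \frac{0}{\left(-1\right) \left(-4\right)}\right)^{2} = \left(\left(-7\right)^{2} + \frac{0}{4}\right)^{2} = \left(49 + 0 \cdot \frac{1}{4}\right)^{2} = \left(49 + 0\right)^{2} = 49^{2} = 2401$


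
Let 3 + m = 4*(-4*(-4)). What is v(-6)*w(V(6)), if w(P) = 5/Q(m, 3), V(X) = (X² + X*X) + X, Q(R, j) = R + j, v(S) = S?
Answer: -15/32 ≈ -0.46875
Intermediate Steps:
m = 61 (m = -3 + 4*(-4*(-4)) = -3 + 4*16 = -3 + 64 = 61)
V(X) = X + 2*X² (V(X) = (X² + X²) + X = 2*X² + X = X + 2*X²)
w(P) = 5/64 (w(P) = 5/(61 + 3) = 5/64)
v(-6)*w(V(6)) = -6*5/64 = -15/32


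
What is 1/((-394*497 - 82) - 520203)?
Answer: -1/716103 ≈ -1.3964e-6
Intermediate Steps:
1/((-394*497 - 82) - 520203) = 1/((-195818 - 82) - 520203) = 1/(-195900 - 520203) = 1/(-716103) = -1/716103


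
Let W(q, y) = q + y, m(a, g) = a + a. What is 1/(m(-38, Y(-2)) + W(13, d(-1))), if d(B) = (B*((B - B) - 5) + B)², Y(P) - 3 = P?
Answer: -1/47 ≈ -0.021277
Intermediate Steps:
Y(P) = 3 + P
m(a, g) = 2*a
d(B) = 16*B² (d(B) = (B*(0 - 5) + B)² = (B*(-5) + B)² = (-5*B + B)² = (-4*B)² = 16*B²)
1/(m(-38, Y(-2)) + W(13, d(-1))) = 1/(2*(-38) + (13 + 16*(-1)²)) = 1/(-76 + (13 + 16*1)) = 1/(-76 + (13 + 16)) = 1/(-76 + 29) = 1/(-47) = -1/47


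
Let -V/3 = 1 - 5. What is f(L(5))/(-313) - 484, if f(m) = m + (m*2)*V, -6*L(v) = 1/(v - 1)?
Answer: -3635783/7512 ≈ -484.00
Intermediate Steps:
L(v) = -1/(6*(-1 + v)) (L(v) = -1/(6*(v - 1)) = -1/(6*(-1 + v)))
V = 12 (V = -3*(1 - 5) = -3*(-4) = 12)
f(m) = 25*m (f(m) = m + (m*2)*12 = m + (2*m)*12 = m + 24*m = 25*m)
f(L(5))/(-313) - 484 = (25*(-1/(-6 + 6*5)))/(-313) - 484 = (25*(-1/(-6 + 30)))*(-1/313) - 484 = (25*(-1/24))*(-1/313) - 484 = -25/24*(-1/313) - 484 = 25/7512 - 484 = -3635783/7512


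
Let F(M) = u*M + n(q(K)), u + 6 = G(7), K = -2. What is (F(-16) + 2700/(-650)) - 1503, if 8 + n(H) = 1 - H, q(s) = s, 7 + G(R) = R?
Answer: -18410/13 ≈ -1416.2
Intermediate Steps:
G(R) = -7 + R
u = -6 (u = -6 + (-7 + 7) = -6 + 0 = -6)
n(H) = -7 - H (n(H) = -8 + (1 - H) = -7 - H)
F(M) = -5 - 6*M (F(M) = -6*M + (-7 - 1*(-2)) = -6*M + (-7 + 2) = -6*M - 5 = -5 - 6*M)
(F(-16) + 2700/(-650)) - 1503 = ((-5 - 6*(-16)) + 2700/(-650)) - 1503 = ((-5 + 96) + 2700*(-1/650)) - 1503 = (91 - 54/13) - 1503 = 1129/13 - 1503 = -18410/13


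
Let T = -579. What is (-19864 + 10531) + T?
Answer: -9912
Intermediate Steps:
(-19864 + 10531) + T = (-19864 + 10531) - 579 = -9333 - 579 = -9912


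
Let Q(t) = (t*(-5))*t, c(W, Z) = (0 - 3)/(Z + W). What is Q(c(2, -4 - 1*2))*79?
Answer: -3555/16 ≈ -222.19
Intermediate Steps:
c(W, Z) = -3/(W + Z)
Q(t) = -5*t**2 (Q(t) = (-5*t)*t = -5*t**2)
Q(c(2, -4 - 1*2))*79 = -5*9/(2 + (-4 - 1*2))**2*79 = -5*9/(2 + (-4 - 2))**2*79 = -5*9/(2 - 6)**2*79 = -5*(-3/(-4))**2*79 = -5*(-3*(-1/4))**2*79 = -5*(3/4)**2*79 = -5*9/16*79 = -45/16*79 = -3555/16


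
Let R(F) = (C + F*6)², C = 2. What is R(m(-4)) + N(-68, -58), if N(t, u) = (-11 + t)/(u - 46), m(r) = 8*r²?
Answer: 61661679/104 ≈ 5.9290e+5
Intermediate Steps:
N(t, u) = (-11 + t)/(-46 + u)
R(F) = (2 + 6*F)² (R(F) = (2 + F*6)² = (2 + 6*F)²)
R(m(-4)) + N(-68, -58) = 4*(1 + 3*(8*(-4)²))² + (-11 - 68)/(-46 - 58) = 4*(1 + 3*(8*16))² - 79/(-104) = 4*(1 + 3*128)² - 1/104*(-79) = 4*(1 + 384)² + 79/104 = 4*385² + 79/104 = 4*148225 + 79/104 = 592900 + 79/104 = 61661679/104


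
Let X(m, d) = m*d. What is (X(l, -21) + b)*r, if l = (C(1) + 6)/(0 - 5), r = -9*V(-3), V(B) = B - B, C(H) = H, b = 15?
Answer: 0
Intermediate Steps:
V(B) = 0
r = 0 (r = -9*0 = 0)
l = -7/5 (l = (1 + 6)/(0 - 5) = 7/(-5) = 7*(-⅕) = -7/5 ≈ -1.4000)
X(m, d) = d*m
(X(l, -21) + b)*r = (-21*(-7/5) + 15)*0 = (147/5 + 15)*0 = (222/5)*0 = 0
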